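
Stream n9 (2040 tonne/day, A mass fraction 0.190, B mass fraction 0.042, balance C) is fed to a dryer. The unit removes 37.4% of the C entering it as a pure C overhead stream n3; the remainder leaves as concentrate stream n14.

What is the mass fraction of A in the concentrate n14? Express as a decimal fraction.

A is not removed: 2040×0.190 = 387.6 tonne/day of A enters n14.
C entering = 2040×0.768 = 1566.7 tonne/day; overhead removed = 0.374×1566.7 = 585.95 tonne/day.
Concentrate = 2040 − 585.95 = 1454 tonne/day.
Mass fraction = 387.6/1454 = 0.267.

0.267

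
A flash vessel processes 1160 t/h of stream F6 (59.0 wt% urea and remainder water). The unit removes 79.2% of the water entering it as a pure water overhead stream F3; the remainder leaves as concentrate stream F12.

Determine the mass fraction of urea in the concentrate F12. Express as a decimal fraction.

urea is not removed: 1160×0.590 = 684.4 t/h of urea enters F12.
water entering = 1160×0.410 = 475.6 t/h; overhead removed = 0.792×475.6 = 376.68 t/h.
Concentrate = 1160 − 376.68 = 783.32 t/h.
Mass fraction = 684.4/783.32 = 0.874.

0.874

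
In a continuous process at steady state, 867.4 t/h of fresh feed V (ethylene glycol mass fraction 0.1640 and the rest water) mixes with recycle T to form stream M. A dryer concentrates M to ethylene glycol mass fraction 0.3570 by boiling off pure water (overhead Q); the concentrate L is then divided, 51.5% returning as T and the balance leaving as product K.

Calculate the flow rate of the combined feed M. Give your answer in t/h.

1291 t/h

Overall ethylene glycol balance (none leaves overhead): ethylene glycol in fresh feed = ethylene glycol in product, i.e. 867.4×0.164 = (1−0.515)·L·0.357.
L = 142.25/(0.357×0.485) = 821.59 t/h.
Recycle T = 0.515×821.59 = 423.12 t/h.
Combined feed M = 867.4 + 423.12 = 1290.5 t/h.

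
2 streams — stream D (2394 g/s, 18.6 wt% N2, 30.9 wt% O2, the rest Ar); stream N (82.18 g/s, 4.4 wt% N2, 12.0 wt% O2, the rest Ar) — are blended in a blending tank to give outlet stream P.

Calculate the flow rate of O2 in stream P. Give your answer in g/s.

749.6 g/s

O2 out = O2 in = 2394×0.309 + 82.18×0.120 = 749.61 g/s.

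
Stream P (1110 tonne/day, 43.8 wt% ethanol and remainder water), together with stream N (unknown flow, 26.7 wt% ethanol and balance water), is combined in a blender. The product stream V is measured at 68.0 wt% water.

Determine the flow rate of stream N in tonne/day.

Let N be the unknown flow. Total out = 1110 + N.
water balance: 623.82 + 0.733·N = 0.680·(1110 + N)
(0.733 − 0.680)·N = 0.680×1110 − 623.82 = 130.98
N = 130.98 / 0.053 = 2471.3 tonne/day

2471 tonne/day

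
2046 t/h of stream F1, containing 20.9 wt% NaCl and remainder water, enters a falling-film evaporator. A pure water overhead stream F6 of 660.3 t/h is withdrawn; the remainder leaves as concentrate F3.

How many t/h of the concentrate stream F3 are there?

1386 t/h

Concentrate = 2046 − 660.3 = 1385.7 t/h.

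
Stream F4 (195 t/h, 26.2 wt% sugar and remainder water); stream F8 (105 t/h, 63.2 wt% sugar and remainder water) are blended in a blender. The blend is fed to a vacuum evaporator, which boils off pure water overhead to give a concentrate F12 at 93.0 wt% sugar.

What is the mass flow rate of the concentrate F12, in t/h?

126.3 t/h

sugar entering = 195×0.262 + 105×0.632 = 117.45 t/h.
All sugar reports to F12, so F12 = 117.45/0.930 = 126.29 t/h.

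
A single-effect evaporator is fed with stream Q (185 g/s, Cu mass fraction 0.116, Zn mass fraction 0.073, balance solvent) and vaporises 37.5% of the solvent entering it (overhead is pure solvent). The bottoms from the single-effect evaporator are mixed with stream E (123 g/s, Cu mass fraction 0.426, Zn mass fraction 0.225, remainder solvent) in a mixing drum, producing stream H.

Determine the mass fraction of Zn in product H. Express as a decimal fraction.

0.164

Vapour removed = 0.375×0.811×185 = 56.263 g/s; concentrate = 128.74 g/s.
Zn reaching the mixer = 13.505 (from concentrate) + 123×0.225 = 41.18 g/s.
Product flow = 128.74 + 123 = 251.74 g/s; Zn fraction = 0.164.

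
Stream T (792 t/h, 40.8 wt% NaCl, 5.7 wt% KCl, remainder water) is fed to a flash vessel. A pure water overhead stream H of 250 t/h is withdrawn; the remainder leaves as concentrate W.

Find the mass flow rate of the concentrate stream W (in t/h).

542 t/h

Concentrate = 792 − 250 = 542 t/h.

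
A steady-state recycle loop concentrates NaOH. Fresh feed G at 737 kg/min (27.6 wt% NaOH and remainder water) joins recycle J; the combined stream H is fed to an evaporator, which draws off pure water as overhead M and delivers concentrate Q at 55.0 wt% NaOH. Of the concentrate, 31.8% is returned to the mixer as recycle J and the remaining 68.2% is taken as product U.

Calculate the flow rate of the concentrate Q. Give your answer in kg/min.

542.3 kg/min

Overall NaOH balance (none leaves overhead): NaOH in fresh feed = NaOH in product, i.e. 737×0.276 = (1−0.318)·Q·0.550.
Q = 203.41/(0.550×0.682) = 542.29 kg/min.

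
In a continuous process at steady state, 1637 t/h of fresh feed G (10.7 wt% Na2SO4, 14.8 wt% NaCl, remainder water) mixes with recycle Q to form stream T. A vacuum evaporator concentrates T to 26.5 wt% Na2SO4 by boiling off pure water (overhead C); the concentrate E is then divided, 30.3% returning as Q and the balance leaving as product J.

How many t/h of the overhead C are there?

976 t/h

Overall Na2SO4 balance (none leaves overhead): Na2SO4 in fresh feed = Na2SO4 in product, i.e. 1637×0.107 = (1−0.303)·E·0.265.
E = 175.16/(0.265×0.697) = 948.32 t/h.
Recycle Q = 0.303×948.32 = 287.34 t/h.
Combined feed T = 1637 + 287.34 = 1924.3 t/h.
Overhead C = T − E = 1924.3 − 948.32 = 976.02 t/h.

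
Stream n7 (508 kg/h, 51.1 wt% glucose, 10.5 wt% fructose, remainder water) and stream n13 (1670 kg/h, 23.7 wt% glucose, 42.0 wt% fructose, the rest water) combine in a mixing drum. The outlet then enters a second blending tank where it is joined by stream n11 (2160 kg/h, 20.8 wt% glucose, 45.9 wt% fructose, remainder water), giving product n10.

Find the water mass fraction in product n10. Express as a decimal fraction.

Overall, product flow = 4338 kg/h.
water in = 508×0.384 + 1670×0.343 + 2160×0.333 = 1487.2 kg/h.
water fraction in n10 = 0.343.

0.343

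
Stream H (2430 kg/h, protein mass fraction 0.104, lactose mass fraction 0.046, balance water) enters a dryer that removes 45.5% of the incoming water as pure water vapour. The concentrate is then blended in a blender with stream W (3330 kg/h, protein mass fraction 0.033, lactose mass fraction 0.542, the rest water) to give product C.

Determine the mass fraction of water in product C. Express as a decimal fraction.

0.527

Vapour removed = 0.455×0.850×2430 = 939.8 kg/h; concentrate = 1490.2 kg/h.
water reaching the mixer = 1125.7 (from concentrate) + 3330×0.425 = 2540.9 kg/h.
Product flow = 1490.2 + 3330 = 4820.2 kg/h; water fraction = 0.527.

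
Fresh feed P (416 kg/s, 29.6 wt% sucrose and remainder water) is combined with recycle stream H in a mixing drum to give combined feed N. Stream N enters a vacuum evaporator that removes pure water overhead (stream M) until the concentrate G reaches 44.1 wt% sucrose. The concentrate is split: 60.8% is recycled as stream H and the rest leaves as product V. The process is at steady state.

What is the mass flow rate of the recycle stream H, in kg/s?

Overall sucrose balance (none leaves overhead): sucrose in fresh feed = sucrose in product, i.e. 416×0.296 = (1−0.608)·G·0.441.
G = 123.14/(0.441×0.392) = 712.3 kg/s.
Recycle H = 0.608×712.3 = 433.08 kg/s.

433.1 kg/s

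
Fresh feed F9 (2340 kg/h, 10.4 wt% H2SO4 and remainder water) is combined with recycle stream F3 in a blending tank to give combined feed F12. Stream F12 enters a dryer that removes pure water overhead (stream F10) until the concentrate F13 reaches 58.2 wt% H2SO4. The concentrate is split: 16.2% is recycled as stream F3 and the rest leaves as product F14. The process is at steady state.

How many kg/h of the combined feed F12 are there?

Overall H2SO4 balance (none leaves overhead): H2SO4 in fresh feed = H2SO4 in product, i.e. 2340×0.104 = (1−0.162)·F13·0.582.
F13 = 243.36/(0.582×0.838) = 498.98 kg/h.
Recycle F3 = 0.162×498.98 = 80.835 kg/h.
Combined feed F12 = 2340 + 80.835 = 2420.8 kg/h.

2421 kg/h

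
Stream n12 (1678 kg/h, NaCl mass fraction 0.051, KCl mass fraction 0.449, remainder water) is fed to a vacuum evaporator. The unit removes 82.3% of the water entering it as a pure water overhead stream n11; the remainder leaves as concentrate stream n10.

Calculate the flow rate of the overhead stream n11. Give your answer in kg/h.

690.5 kg/h

water entering = 1678×0.500 = 839 kg/h; overhead removed = 0.823×839 = 690.5 kg/h.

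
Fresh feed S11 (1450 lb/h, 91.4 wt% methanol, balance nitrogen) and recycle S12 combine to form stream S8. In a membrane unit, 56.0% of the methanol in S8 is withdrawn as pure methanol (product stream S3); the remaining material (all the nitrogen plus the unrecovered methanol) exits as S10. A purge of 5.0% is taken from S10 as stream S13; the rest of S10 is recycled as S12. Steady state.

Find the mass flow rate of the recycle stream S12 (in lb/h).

3321 lb/h

nitrogen enters only via S11 and leaves only via the purge: 1450×0.086 = 0.050×(nitrogen in S10), and the membrane unit passes all nitrogen, so nitrogen in S8 = nitrogen in S10 = 2494 lb/h.
methanol in S8: m_A = 1450×0.914 + (1−0.050)·(1−0.560)·m_A, so m_A = 1325.3/0.5820 = 2277.1 lb/h.
S10 = (1−0.560)×2277.1 + 2494 = 3495.9 lb/h.
Recycle S12 = (1−0.050)×3495.9 = 3321.1 lb/h.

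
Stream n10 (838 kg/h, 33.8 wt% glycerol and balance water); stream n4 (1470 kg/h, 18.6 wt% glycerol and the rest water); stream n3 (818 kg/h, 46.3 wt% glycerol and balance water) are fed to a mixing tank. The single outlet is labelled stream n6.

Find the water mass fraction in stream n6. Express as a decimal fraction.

0.7008

Total flow out = 838 + 1470 + 818 = 3126 kg/h.
water in = 838×0.662 + 1470×0.814 + 818×0.537 = 2190.6 kg/h.
water mass fraction in n6 = 2190.6/3126 = 0.7008.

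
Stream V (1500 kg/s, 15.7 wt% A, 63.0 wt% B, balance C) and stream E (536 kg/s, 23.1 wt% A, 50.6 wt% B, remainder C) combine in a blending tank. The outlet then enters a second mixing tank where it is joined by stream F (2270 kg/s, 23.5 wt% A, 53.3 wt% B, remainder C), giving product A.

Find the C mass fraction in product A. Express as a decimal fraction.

0.2292

Overall, product flow = 4306 kg/s.
C in = 1500×0.213 + 536×0.263 + 2270×0.232 = 987.11 kg/s.
C fraction in A = 0.2292.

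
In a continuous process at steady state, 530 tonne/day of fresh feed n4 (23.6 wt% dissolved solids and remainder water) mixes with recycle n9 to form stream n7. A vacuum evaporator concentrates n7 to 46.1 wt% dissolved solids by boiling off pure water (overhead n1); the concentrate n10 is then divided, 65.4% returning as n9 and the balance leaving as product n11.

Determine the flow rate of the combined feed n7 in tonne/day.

Overall dissolved solids balance (none leaves overhead): dissolved solids in fresh feed = dissolved solids in product, i.e. 530×0.236 = (1−0.654)·n10·0.461.
n10 = 125.08/(0.461×0.346) = 784.17 tonne/day.
Recycle n9 = 0.654×784.17 = 512.85 tonne/day.
Combined feed n7 = 530 + 512.85 = 1042.8 tonne/day.

1043 tonne/day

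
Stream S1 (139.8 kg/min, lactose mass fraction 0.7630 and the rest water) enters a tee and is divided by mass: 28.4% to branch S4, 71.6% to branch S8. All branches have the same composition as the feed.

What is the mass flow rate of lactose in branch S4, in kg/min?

30.29 kg/min

Branch S4 total = 0.284×139.8 = 39.703 kg/min.
lactose in S4 = 0.763×39.703 = 30.294 kg/min.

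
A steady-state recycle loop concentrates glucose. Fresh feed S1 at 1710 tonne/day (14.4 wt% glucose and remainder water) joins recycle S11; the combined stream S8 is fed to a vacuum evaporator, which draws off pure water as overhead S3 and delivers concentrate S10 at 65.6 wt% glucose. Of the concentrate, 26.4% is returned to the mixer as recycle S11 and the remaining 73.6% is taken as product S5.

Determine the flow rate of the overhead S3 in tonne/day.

Overall glucose balance (none leaves overhead): glucose in fresh feed = glucose in product, i.e. 1710×0.144 = (1−0.264)·S10·0.656.
S10 = 246.24/(0.656×0.736) = 510.01 tonne/day.
Recycle S11 = 0.264×510.01 = 134.64 tonne/day.
Combined feed S8 = 1710 + 134.64 = 1844.6 tonne/day.
Overhead S3 = S8 − S10 = 1844.6 − 510.01 = 1334.6 tonne/day.

1335 tonne/day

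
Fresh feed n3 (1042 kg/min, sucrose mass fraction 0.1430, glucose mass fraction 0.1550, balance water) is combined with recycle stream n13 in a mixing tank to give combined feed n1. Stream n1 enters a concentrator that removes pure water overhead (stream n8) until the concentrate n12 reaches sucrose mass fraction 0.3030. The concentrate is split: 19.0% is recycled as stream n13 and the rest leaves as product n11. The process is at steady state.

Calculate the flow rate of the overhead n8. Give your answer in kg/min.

Overall sucrose balance (none leaves overhead): sucrose in fresh feed = sucrose in product, i.e. 1042×0.143 = (1−0.190)·n12·0.303.
n12 = 149.01/(0.303×0.810) = 607.12 kg/min.
Recycle n13 = 0.190×607.12 = 115.35 kg/min.
Combined feed n1 = 1042 + 115.35 = 1157.4 kg/min.
Overhead n8 = n1 − n12 = 1157.4 − 607.12 = 550.23 kg/min.

550.2 kg/min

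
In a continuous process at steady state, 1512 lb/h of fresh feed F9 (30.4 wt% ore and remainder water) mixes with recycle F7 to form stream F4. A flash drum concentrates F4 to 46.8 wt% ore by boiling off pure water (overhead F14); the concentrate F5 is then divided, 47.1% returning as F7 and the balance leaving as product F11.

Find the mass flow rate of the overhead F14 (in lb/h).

529.8 lb/h

Overall ore balance (none leaves overhead): ore in fresh feed = ore in product, i.e. 1512×0.304 = (1−0.471)·F5·0.468.
F5 = 459.65/(0.468×0.529) = 1856.6 lb/h.
Recycle F7 = 0.471×1856.6 = 874.47 lb/h.
Combined feed F4 = 1512 + 874.47 = 2386.5 lb/h.
Overhead F14 = F4 − F5 = 2386.5 − 1856.6 = 529.85 lb/h.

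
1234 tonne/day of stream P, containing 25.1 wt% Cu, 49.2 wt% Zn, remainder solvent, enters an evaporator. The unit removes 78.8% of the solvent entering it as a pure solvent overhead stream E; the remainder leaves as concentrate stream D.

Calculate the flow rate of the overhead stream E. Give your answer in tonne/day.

249.9 tonne/day

solvent entering = 1234×0.257 = 317.14 tonne/day; overhead removed = 0.788×317.14 = 249.9 tonne/day.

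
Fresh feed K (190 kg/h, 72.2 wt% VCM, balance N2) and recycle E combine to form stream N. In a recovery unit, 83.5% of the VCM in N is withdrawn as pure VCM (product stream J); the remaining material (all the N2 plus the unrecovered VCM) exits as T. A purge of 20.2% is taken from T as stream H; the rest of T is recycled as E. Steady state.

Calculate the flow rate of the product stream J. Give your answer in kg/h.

VCM in N: m_A = 190×0.722 + (1−0.202)·(1−0.835)·m_A, so m_A = 137.18/0.8683 = 157.98 kg/h.
Product J = 0.835×157.98 = 131.91 kg/h.

131.9 kg/h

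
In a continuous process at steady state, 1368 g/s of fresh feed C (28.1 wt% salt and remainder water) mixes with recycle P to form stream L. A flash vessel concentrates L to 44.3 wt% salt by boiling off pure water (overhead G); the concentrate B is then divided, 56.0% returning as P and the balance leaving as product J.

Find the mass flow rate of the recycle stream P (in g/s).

1104 g/s

Overall salt balance (none leaves overhead): salt in fresh feed = salt in product, i.e. 1368×0.281 = (1−0.560)·B·0.443.
B = 384.41/(0.443×0.440) = 1972.1 g/s.
Recycle P = 0.560×1972.1 = 1104.4 g/s.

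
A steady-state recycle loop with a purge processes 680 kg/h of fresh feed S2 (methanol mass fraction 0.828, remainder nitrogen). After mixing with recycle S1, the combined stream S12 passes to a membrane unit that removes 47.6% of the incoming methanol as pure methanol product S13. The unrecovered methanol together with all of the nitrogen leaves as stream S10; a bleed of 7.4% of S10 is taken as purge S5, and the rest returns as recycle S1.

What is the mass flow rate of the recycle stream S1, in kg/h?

nitrogen enters only via S2 and leaves only via the purge: 680×0.172 = 0.074×(nitrogen in S10), and the membrane unit passes all nitrogen, so nitrogen in S12 = nitrogen in S10 = 1580.5 kg/h.
methanol in S12: m_A = 680×0.828 + (1−0.074)·(1−0.476)·m_A, so m_A = 563.04/0.5148 = 1093.8 kg/h.
S10 = (1−0.476)×1093.8 + 1580.5 = 2153.7 kg/h.
Recycle S1 = (1−0.074)×2153.7 = 1994.3 kg/h.

1994 kg/h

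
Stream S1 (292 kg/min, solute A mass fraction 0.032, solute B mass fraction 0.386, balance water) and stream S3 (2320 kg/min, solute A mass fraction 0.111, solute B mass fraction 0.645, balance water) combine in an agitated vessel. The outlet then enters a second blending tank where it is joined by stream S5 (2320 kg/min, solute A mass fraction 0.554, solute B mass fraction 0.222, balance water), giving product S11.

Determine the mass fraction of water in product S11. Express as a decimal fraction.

0.255

Overall, product flow = 4932 kg/min.
water in = 292×0.582 + 2320×0.244 + 2320×0.224 = 1255.7 kg/min.
water fraction in S11 = 0.255.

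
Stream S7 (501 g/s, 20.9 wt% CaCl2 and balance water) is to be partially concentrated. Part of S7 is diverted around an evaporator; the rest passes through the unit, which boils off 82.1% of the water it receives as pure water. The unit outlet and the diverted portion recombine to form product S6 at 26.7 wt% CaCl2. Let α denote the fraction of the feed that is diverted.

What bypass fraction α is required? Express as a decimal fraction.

0.665

All 501×0.209 = 104.71 g/s of CaCl2 reaches S6, so S6 = 104.71/0.267 = 392.17 g/s and vapour = 108.83 g/s.
The evaporator receives (1−α)·501 of feed at 0.791 water and removes 0.821 of that water:
0.821×0.791×(1−α)×501 = 108.83
(1−α) = 108.83/325.35 = 0.3345;  α = 0.6655.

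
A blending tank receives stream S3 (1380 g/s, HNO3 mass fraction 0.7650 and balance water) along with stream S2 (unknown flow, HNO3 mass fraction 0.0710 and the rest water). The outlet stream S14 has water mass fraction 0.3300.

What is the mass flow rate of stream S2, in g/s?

Let S2 be the unknown flow. Total out = 1380 + S2.
water balance: 324.3 + 0.929·S2 = 0.330·(1380 + S2)
(0.929 − 0.330)·S2 = 0.330×1380 − 324.3 = 131.1
S2 = 131.1 / 0.599 = 218.86 g/s

218.9 g/s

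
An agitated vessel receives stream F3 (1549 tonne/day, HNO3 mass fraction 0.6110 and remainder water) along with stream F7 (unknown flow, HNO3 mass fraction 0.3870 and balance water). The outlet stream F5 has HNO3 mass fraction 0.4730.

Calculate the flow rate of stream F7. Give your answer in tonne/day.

2486 tonne/day

Let F7 be the unknown flow. Total out = 1549 + F7.
HNO3 balance: 946.44 + 0.387·F7 = 0.473·(1549 + F7)
(0.387 − 0.473)·F7 = 0.473×1549 − 946.44 = -213.76
F7 = -213.76 / -0.086 = 2485.6 tonne/day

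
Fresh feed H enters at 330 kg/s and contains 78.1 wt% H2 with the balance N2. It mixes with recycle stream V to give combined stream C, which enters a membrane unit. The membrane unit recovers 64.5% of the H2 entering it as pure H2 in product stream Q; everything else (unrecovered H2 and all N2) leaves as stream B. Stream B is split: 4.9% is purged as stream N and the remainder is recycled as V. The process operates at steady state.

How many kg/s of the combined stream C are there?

1864 kg/s

N2 enters only via H and leaves only via the purge: 330×0.219 = 0.049×(N2 in B), and the membrane unit passes all N2, so N2 in C = N2 in B = 1474.9 kg/s.
H2 in C: m_A = 330×0.781 + (1−0.049)·(1−0.645)·m_A, so m_A = 257.73/0.6624 = 389.09 kg/s.
C = 389.09 + 1474.9 = 1864 kg/s.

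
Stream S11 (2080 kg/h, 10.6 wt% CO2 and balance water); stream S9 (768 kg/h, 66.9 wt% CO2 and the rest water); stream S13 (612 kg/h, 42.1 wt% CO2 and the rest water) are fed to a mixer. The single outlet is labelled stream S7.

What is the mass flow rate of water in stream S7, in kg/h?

water out = water in = 2080×0.894 + 768×0.331 + 612×0.579 = 2468.1 kg/h.

2468 kg/h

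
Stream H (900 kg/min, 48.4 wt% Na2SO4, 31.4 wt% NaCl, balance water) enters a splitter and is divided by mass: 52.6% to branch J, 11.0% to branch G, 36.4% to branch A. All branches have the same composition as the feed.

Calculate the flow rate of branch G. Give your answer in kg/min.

Branch G flow = 0.110×900 = 99 kg/min.

99 kg/min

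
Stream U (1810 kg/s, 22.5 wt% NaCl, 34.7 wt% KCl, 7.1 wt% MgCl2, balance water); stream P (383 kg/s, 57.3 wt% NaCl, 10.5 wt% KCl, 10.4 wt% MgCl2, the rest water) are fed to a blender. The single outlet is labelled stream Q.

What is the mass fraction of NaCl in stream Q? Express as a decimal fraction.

Total flow out = 1810 + 383 = 2193 kg/s.
NaCl in = 1810×0.225 + 383×0.573 = 626.71 kg/s.
NaCl mass fraction in Q = 626.71/2193 = 0.286.

0.286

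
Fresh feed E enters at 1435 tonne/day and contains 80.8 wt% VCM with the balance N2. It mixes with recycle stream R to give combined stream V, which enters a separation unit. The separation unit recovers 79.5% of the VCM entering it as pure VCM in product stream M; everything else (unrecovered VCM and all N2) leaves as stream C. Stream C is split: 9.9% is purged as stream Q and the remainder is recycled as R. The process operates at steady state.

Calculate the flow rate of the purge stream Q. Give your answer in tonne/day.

N2 enters only via E and leaves only via the purge: 1435×0.192 = 0.099×(N2 in C), and the separation unit passes all N2, so N2 in V = N2 in C = 2783 tonne/day.
VCM in V: m_A = 1435×0.808 + (1−0.099)·(1−0.795)·m_A, so m_A = 1159.5/0.8153 = 1422.2 tonne/day.
C = (1−0.795)×1422.2 + 2783 = 3074.6 tonne/day.
Purge Q = 0.099×3074.6 = 304.38 tonne/day.

304.4 tonne/day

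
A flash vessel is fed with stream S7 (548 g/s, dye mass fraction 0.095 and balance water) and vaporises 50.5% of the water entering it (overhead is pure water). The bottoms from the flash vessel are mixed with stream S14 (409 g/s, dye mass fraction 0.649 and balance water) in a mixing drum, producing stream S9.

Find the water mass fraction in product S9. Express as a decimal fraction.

Vapour removed = 0.505×0.905×548 = 250.45 g/s; concentrate = 297.55 g/s.
water reaching the mixer = 245.49 (from concentrate) + 409×0.351 = 389.05 g/s.
Product flow = 297.55 + 409 = 706.55 g/s; water fraction = 0.551.

0.551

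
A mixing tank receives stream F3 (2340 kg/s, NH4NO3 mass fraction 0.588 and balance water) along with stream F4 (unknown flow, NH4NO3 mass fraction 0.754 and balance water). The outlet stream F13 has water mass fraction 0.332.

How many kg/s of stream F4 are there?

2177 kg/s

Let F4 be the unknown flow. Total out = 2340 + F4.
water balance: 964.08 + 0.246·F4 = 0.332·(2340 + F4)
(0.246 − 0.332)·F4 = 0.332×2340 − 964.08 = -187.2
F4 = -187.2 / -0.086 = 2176.7 kg/s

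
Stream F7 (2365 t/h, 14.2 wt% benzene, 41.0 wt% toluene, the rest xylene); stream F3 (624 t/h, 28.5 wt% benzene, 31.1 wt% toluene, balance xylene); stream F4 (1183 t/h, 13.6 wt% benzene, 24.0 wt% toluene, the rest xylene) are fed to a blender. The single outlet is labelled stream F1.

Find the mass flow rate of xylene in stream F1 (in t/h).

2050 t/h

xylene out = xylene in = 2365×0.448 + 624×0.404 + 1183×0.624 = 2049.8 t/h.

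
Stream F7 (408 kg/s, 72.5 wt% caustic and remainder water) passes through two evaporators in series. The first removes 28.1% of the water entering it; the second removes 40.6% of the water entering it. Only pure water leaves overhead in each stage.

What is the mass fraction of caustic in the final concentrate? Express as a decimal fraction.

0.861

water in feed = 408×0.275 = 112.2 kg/s.
After stage 1: water left = (1−0.281)×112.2 = 80.672; stream total = 376.47 kg/s.
After stage 2: water left = (1−0.406)×80.672 = 47.919; final concentrate = 343.72 kg/s.
caustic fraction = 295.8/343.72 = 0.861.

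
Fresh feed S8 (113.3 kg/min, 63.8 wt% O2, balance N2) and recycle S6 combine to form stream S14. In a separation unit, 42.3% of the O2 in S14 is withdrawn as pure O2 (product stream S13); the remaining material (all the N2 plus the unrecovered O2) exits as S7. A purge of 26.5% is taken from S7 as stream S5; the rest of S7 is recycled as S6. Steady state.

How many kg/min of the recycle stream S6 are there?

N2 enters only via S8 and leaves only via the purge: 113.3×0.362 = 0.265×(N2 in S7), and the separation unit passes all N2, so N2 in S14 = N2 in S7 = 154.77 kg/min.
O2 in S14: m_A = 113.3×0.638 + (1−0.265)·(1−0.423)·m_A, so m_A = 72.285/0.5759 = 125.52 kg/min.
S7 = (1−0.423)×125.52 + 154.77 = 227.19 kg/min.
Recycle S6 = (1−0.265)×227.19 = 166.99 kg/min.

167 kg/min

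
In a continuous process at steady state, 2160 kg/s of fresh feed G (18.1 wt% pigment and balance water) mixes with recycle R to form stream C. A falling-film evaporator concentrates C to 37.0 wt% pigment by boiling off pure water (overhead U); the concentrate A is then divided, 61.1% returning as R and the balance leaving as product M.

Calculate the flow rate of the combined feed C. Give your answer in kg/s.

Overall pigment balance (none leaves overhead): pigment in fresh feed = pigment in product, i.e. 2160×0.181 = (1−0.611)·A·0.370.
A = 390.96/(0.370×0.389) = 2716.3 kg/s.
Recycle R = 0.611×2716.3 = 1659.7 kg/s.
Combined feed C = 2160 + 1659.7 = 3819.7 kg/s.

3820 kg/s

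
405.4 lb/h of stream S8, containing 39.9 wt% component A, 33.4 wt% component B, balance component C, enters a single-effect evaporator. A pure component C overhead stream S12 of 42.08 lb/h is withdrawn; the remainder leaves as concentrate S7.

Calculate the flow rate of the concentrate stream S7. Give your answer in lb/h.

Concentrate = 405.4 − 42.08 = 363.32 lb/h.

363.3 lb/h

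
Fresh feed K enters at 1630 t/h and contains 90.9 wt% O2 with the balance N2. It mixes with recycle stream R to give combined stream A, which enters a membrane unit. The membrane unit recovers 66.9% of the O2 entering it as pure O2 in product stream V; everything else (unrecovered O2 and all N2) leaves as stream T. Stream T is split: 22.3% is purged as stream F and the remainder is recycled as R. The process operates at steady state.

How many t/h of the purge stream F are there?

295.6 t/h

N2 enters only via K and leaves only via the purge: 1630×0.091 = 0.223×(N2 in T), and the membrane unit passes all N2, so N2 in A = N2 in T = 665.16 t/h.
O2 in A: m_A = 1630×0.909 + (1−0.223)·(1−0.669)·m_A, so m_A = 1481.7/0.7428 = 1994.7 t/h.
T = (1−0.669)×1994.7 + 665.16 = 1325.4 t/h.
Purge F = 0.223×1325.4 = 295.56 t/h.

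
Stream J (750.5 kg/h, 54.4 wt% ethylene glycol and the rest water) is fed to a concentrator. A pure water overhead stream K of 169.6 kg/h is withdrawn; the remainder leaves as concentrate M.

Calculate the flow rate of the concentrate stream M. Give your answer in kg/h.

Concentrate = 750.5 − 169.6 = 580.9 kg/h.

580.9 kg/h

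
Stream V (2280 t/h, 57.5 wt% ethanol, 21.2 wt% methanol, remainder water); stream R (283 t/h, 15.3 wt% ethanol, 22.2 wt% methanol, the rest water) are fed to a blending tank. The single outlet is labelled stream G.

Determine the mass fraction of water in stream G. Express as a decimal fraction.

Total flow out = 2280 + 283 = 2563 t/h.
water in = 2280×0.213 + 283×0.625 = 662.51 t/h.
water mass fraction in G = 662.51/2563 = 0.258.

0.258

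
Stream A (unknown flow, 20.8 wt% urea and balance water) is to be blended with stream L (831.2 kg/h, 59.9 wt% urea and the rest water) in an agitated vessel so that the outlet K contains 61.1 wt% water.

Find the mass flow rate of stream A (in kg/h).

964.4 kg/h

Let A be the unknown flow. Total out = 831.2 + A.
water balance: 333.31 + 0.792·A = 0.611·(831.2 + A)
(0.792 − 0.611)·A = 0.611×831.2 − 333.31 = 174.55
A = 174.55 / 0.181 = 964.38 kg/h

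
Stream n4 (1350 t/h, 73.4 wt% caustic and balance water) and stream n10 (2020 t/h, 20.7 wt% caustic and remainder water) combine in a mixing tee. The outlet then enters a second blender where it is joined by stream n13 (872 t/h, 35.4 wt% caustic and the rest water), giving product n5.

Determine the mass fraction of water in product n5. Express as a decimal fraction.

0.595

Overall, product flow = 4242 t/h.
water in = 1350×0.266 + 2020×0.793 + 872×0.646 = 2524.3 t/h.
water fraction in n5 = 0.595.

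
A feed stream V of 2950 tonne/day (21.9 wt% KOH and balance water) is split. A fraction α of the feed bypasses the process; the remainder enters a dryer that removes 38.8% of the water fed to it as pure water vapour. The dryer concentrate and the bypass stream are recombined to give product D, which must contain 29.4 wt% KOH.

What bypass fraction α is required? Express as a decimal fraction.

All 2950×0.219 = 646.05 tonne/day of KOH reaches D, so D = 646.05/0.294 = 2197.4 tonne/day and vapour = 752.55 tonne/day.
The evaporator receives (1−α)·2950 of feed at 0.781 water and removes 0.388 of that water:
0.388×0.781×(1−α)×2950 = 752.55
(1−α) = 752.55/893.93 = 0.8418;  α = 0.1582.

0.158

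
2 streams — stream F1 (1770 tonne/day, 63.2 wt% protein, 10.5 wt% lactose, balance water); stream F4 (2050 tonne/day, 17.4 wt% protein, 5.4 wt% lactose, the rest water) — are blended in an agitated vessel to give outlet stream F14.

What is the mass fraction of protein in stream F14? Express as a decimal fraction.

Total flow out = 1770 + 2050 = 3820 tonne/day.
protein in = 1770×0.632 + 2050×0.174 = 1475.3 tonne/day.
protein mass fraction in F14 = 1475.3/3820 = 0.386.

0.386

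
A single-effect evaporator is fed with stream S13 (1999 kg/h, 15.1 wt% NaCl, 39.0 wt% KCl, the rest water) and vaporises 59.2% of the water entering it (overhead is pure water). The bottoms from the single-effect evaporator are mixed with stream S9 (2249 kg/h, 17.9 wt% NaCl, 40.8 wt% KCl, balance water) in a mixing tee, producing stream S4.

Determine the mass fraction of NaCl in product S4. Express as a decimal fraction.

0.190

Vapour removed = 0.592×0.459×1999 = 543.18 kg/h; concentrate = 1455.8 kg/h.
NaCl reaching the mixer = 301.85 (from concentrate) + 2249×0.179 = 704.42 kg/h.
Product flow = 1455.8 + 2249 = 3704.8 kg/h; NaCl fraction = 0.190.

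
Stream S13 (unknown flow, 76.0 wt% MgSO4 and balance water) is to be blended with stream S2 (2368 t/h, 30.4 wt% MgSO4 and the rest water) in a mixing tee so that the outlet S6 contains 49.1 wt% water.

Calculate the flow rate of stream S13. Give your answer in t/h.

1934 t/h

Let S13 be the unknown flow. Total out = 2368 + S13.
water balance: 1648.1 + 0.240·S13 = 0.491·(2368 + S13)
(0.240 − 0.491)·S13 = 0.491×2368 − 1648.1 = -485.44
S13 = -485.44 / -0.251 = 1934 t/h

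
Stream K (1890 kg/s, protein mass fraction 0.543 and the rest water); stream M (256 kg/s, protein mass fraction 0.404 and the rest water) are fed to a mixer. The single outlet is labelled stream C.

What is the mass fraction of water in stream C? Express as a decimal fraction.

0.474

Total flow out = 1890 + 256 = 2146 kg/s.
water in = 1890×0.457 + 256×0.596 = 1016.3 kg/s.
water mass fraction in C = 1016.3/2146 = 0.474.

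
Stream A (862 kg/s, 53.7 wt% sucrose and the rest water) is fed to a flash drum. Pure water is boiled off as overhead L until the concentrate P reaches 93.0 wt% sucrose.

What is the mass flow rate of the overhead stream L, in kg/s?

364.3 kg/s

sucrose is conserved: 862×0.537 = 462.89 kg/s all reports to the concentrate.
Concentrate = 462.89/(target fraction) = 497.74 kg/s.
Overhead = 862 − 497.74 = 364.26 kg/s.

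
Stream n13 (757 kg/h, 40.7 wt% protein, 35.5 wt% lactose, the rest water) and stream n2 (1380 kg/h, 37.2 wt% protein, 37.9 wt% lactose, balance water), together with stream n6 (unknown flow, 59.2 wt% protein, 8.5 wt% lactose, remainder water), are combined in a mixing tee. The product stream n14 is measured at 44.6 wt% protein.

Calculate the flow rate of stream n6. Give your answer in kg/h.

Let n6 be the unknown flow. Total out = 2137 + n6.
protein balance: 821.46 + 0.592·n6 = 0.446·(2137 + n6)
(0.592 − 0.446)·n6 = 0.446×2137 − 821.46 = 131.64
n6 = 131.64 / 0.146 = 901.66 kg/h

901.7 kg/h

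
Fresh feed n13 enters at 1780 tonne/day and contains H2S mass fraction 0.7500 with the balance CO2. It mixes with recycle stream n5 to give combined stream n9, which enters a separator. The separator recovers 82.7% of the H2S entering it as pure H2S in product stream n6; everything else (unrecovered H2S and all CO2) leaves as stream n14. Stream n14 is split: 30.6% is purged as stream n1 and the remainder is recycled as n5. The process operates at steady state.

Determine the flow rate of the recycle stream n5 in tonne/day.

1191 tonne/day

CO2 enters only via n13 and leaves only via the purge: 1780×0.250 = 0.306×(CO2 in n14), and the separator passes all CO2, so CO2 in n9 = CO2 in n14 = 1454.2 tonne/day.
H2S in n9: m_A = 1780×0.750 + (1−0.306)·(1−0.827)·m_A, so m_A = 1335/0.8799 = 1517.2 tonne/day.
n14 = (1−0.827)×1517.2 + 1454.2 = 1716.7 tonne/day.
Recycle n5 = (1−0.306)×1716.7 = 1191.4 tonne/day.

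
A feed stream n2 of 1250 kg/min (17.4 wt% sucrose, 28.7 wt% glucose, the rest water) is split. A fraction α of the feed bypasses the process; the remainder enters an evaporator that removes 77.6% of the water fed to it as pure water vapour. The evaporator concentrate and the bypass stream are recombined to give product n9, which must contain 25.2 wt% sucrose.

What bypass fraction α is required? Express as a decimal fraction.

0.260

All 1250×0.174 = 217.5 kg/min of sucrose reaches n9, so n9 = 217.5/0.252 = 863.1 kg/min and vapour = 386.9 kg/min.
The evaporator receives (1−α)·1250 of feed at 0.539 water and removes 0.776 of that water:
0.776×0.539×(1−α)×1250 = 386.9
(1−α) = 386.9/522.83 = 0.7400;  α = 0.2600.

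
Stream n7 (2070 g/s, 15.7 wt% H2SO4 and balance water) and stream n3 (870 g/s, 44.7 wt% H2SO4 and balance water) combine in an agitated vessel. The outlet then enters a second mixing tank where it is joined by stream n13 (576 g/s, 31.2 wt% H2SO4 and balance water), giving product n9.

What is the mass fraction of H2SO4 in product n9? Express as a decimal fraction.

0.2542

Overall, product flow = 3516 g/s.
H2SO4 in = 2070×0.157 + 870×0.447 + 576×0.312 = 893.59 g/s.
H2SO4 fraction in n9 = 0.2542.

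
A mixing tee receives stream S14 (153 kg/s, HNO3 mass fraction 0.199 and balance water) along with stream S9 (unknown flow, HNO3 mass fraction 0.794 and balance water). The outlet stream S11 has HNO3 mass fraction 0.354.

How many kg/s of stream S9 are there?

Let S9 be the unknown flow. Total out = 153 + S9.
HNO3 balance: 30.447 + 0.794·S9 = 0.354·(153 + S9)
(0.794 − 0.354)·S9 = 0.354×153 − 30.447 = 23.715
S9 = 23.715 / 0.440 = 53.898 kg/s

53.9 kg/s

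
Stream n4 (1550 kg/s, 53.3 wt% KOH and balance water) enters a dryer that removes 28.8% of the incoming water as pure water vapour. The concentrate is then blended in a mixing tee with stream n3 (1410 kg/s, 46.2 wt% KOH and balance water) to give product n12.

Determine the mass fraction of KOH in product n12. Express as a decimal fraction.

0.537

Vapour removed = 0.288×0.467×1550 = 208.47 kg/s; concentrate = 1341.5 kg/s.
KOH reaching the mixer = 826.15 (from concentrate) + 1410×0.462 = 1477.6 kg/s.
Product flow = 1341.5 + 1410 = 2751.5 kg/s; KOH fraction = 0.537.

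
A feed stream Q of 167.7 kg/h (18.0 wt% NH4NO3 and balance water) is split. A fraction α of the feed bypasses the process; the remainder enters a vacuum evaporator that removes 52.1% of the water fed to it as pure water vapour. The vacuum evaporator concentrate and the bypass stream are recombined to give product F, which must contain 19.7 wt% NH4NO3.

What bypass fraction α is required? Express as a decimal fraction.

All 167.7×0.180 = 30.186 kg/h of NH4NO3 reaches F, so F = 30.186/0.197 = 153.23 kg/h and vapour = 14.472 kg/h.
The evaporator receives (1−α)·167.7 of feed at 0.820 water and removes 0.521 of that water:
0.521×0.820×(1−α)×167.7 = 14.472
(1−α) = 14.472/71.645 = 0.2020;  α = 0.7980.

0.798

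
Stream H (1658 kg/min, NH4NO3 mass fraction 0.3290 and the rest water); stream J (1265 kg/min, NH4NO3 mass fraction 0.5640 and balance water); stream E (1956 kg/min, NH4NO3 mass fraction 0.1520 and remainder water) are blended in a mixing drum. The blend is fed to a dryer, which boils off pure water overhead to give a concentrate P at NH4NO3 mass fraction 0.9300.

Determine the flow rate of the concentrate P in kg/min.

1673 kg/min

NH4NO3 entering = 1658×0.329 + 1265×0.564 + 1956×0.152 = 1556.3 kg/min.
All NH4NO3 reports to P, so P = 1556.3/0.930 = 1673.4 kg/min.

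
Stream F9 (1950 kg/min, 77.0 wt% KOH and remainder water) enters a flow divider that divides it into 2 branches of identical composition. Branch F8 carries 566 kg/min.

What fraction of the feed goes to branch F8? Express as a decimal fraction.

Fraction to F8 = 566/1950 = 0.2903.

0.290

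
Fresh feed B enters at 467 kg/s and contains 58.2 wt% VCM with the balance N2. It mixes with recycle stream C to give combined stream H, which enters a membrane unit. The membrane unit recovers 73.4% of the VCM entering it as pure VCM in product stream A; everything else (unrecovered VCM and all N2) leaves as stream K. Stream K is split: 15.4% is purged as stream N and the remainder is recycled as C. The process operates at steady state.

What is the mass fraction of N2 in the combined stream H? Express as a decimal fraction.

N2 enters only via B and leaves only via the purge: 467×0.418 = 0.154×(N2 in K), and the membrane unit passes all N2, so N2 in H = N2 in K = 1267.6 kg/s.
VCM in H: m_A = 467×0.582 + (1−0.154)·(1−0.734)·m_A, so m_A = 271.79/0.7750 = 350.72 kg/s.
H = 350.72 + 1267.6 = 1618.3 kg/s.
N2 fraction in H = 1267.6/1618.3 = 0.7833.

0.7833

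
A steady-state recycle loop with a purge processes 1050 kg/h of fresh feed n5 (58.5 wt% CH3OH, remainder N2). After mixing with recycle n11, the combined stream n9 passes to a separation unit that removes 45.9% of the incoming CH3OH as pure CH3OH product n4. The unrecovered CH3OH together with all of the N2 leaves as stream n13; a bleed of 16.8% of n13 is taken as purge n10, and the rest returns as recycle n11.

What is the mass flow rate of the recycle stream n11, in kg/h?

2661 kg/h

N2 enters only via n5 and leaves only via the purge: 1050×0.415 = 0.168×(N2 in n13), and the separation unit passes all N2, so N2 in n9 = N2 in n13 = 2593.8 kg/h.
CH3OH in n9: m_A = 1050×0.585 + (1−0.168)·(1−0.459)·m_A, so m_A = 614.25/0.5499 = 1117 kg/h.
n13 = (1−0.459)×1117 + 2593.8 = 3198.1 kg/h.
Recycle n11 = (1−0.168)×3198.1 = 2660.8 kg/h.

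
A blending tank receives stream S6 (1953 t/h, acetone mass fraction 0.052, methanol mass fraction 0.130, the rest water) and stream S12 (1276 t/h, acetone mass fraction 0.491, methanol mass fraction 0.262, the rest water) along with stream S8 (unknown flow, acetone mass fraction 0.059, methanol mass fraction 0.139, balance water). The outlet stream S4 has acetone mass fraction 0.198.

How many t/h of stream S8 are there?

Let S8 be the unknown flow. Total out = 3229 + S8.
acetone balance: 728.07 + 0.059·S8 = 0.198·(3229 + S8)
(0.059 − 0.198)·S8 = 0.198×3229 − 728.07 = -88.73
S8 = -88.73 / -0.139 = 638.35 t/h

638.3 t/h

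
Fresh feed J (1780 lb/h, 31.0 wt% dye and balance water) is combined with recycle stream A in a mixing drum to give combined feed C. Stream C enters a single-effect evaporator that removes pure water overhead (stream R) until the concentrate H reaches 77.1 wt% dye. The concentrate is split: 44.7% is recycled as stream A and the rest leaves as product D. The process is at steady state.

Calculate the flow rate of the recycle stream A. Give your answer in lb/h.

578.5 lb/h

Overall dye balance (none leaves overhead): dye in fresh feed = dye in product, i.e. 1780×0.310 = (1−0.447)·H·0.771.
H = 551.8/(0.771×0.553) = 1294.2 lb/h.
Recycle A = 0.447×1294.2 = 578.51 lb/h.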